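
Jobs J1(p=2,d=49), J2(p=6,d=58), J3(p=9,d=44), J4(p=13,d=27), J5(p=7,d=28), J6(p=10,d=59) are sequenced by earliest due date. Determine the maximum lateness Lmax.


EDD order: J4 → J5 → J3 → J1 → J2 → J6
Completion and lateness:
  J4: C=13, d=27, L=13-27=-14
  J5: C=20, d=28, L=20-28=-8
  J3: C=29, d=44, L=29-44=-15
  J1: C=31, d=49, L=31-49=-18
  J2: C=37, d=58, L=37-58=-21
  J6: C=47, d=59, L=47-59=-12
Lmax = max(-14, -8, -15, -18, -21, -12)
= -8


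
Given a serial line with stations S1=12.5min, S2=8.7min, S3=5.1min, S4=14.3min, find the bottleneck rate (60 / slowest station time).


Bottleneck = longest station time
Station times: [12.5, 8.7, 5.1, 14.3]
Max = 14.3 min
Rate = 60 / 14.3
= 4.20 units/hour (bottleneck: 14.3min)


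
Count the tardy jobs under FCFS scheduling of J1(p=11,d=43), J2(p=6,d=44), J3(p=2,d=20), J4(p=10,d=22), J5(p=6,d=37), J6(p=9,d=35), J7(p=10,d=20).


Completion vs due date:
  J1: C=11, d=43 → on time
  J2: C=17, d=44 → on time
  J3: C=19, d=20 → on time
  J4: C=29, d=22 → TARDY
  J5: C=35, d=37 → on time
  J6: C=44, d=35 → TARDY
  J7: C=54, d=20 → TARDY
Tardy jobs: J4, J6, J7
Count = 3


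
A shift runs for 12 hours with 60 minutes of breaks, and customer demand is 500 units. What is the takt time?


Available = 12×60 - 60 = 660 min
Takt time = 660 / 500
= 1.32 min/unit


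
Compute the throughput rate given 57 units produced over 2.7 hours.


Throughput = units / time
= 57 / 2.7
= 21.1 units/hour


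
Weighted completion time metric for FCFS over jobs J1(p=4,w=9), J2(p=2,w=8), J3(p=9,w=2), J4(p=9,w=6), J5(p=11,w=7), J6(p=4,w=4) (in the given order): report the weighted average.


Completion times:
  J1: C=4, w×C=9×4=36
  J2: C=6, w×C=8×6=48
  J3: C=15, w×C=2×15=30
  J4: C=24, w×C=6×24=144
  J5: C=35, w×C=7×35=245
  J6: C=39, w×C=4×39=156
Sum w×C = 659
Sum w = 36
Weighted avg = 659/36
= 18.31


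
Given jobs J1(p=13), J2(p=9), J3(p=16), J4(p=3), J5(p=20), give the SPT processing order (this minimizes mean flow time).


SPT: sort by shortest processing time
  J4: p=3
  J2: p=9
  J1: p=13
  J3: p=16
  J5: p=20
Order: J4 → J2 → J1 → J3 → J5


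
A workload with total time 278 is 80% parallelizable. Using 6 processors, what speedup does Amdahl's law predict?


Amdahl's law: T_p = T × ((1-p) + p/N)
= 278 × ((1-0.8) + 0.8/6)
= 278 × (0.20 + 0.1333)
= 278 × 0.3333
= 92.67
Speedup = 278/92.67
= 3.00×


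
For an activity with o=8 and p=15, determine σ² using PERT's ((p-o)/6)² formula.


σ² = ((p - o) / 6)² = (p - o)² / 36
= (15 - 8)² / 36
= 7² / 36
= 49 / 36
= 1.3611


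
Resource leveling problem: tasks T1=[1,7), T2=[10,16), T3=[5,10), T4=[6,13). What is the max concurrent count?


Check each time point for overlaps:
  t=6: 3 tasks active (T1, T3, T4)
Max concurrent = 3


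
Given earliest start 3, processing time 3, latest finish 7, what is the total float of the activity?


EF = ES + duration = 3 + 3 = 6
LS = LF - duration = 7 - 3 = 4
Total Float = LF - EF = 7 - 6
(or LS - ES = 4 - 3)
= 1


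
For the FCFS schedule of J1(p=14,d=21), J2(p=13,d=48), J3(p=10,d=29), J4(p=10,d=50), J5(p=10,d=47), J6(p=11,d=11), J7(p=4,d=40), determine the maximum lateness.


Lateness per job (L = C - d):
  J1: C=14, d=21, L=-7
  J2: C=27, d=48, L=-21
  J3: C=37, d=29, L=8
  J4: C=47, d=50, L=-3
  J5: C=57, d=47, L=10
  J6: C=68, d=11, L=57
  J7: C=72, d=40, L=32
Lmax = max(-7, -21, 8, -3, 10, 57, 32)
= 57


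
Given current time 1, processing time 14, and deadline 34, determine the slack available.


Slack = due - current_time - processing
= 34 - 1 - 14
= 19


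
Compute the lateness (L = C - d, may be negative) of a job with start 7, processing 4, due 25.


Completion = 7 + 4 = 11
Lateness = C - d = 11 - 25
= -14


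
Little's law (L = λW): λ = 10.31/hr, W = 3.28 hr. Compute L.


Little's law: L = λ × W
= 10.31 × 3.28
= 33.82


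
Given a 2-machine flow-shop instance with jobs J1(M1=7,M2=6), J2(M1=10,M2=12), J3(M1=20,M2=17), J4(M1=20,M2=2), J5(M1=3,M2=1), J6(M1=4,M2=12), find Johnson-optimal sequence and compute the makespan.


Johnson's rule:
Group 1 (M1≤M2, sort by M1): ['J6', 'J2']
Group 2 (M1>M2, sort desc M2): ['J3', 'J1', 'J4', 'J5']
Sequence: J6 → J2 → J3 → J1 → J4 → J5
Makespan calculation:
  J6: M1 done=4, M2 done=16
  J2: M1 done=14, M2 done=28
  J3: M1 done=34, M2 done=51
  J1: M1 done=41, M2 done=57
  J4: M1 done=61, M2 done=63
  J5: M1 done=64, M2 done=65
= Sequence: J6 → J2 → J3 → J1 → J4 → J5, Makespan: 65


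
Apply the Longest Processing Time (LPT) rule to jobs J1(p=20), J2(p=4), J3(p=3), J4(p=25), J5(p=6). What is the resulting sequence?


LPT: sort by longest processing time first
  J4: p=25
  J1: p=20
  J5: p=6
  J2: p=4
  J3: p=3
Order: J4 → J1 → J5 → J2 → J3


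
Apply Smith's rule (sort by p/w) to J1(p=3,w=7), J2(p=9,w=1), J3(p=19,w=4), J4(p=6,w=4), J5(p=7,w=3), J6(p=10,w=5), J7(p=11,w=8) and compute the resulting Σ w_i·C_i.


WSPT order (by p/w): J1 → J7 → J4 → J6 → J5 → J3 → J2
  J1: C=3, w·C=7×3=21
  J7: C=14, w·C=8×14=112
  J4: C=20, w·C=4×20=80
  J6: C=30, w·C=5×30=150
  J5: C=37, w·C=3×37=111
  J3: C=56, w·C=4×56=224
  J2: C=65, w·C=1×65=65
Σ w·C = 763
= 763


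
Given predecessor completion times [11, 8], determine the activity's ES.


ES = max of all predecessor completion times
Predecessors: [11, 8]
ES = max(11, 8)
= 11


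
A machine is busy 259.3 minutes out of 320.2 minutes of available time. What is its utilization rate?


Utilization = busy / total × 100
= 259.3 / 320.2 × 100
= 81.0%


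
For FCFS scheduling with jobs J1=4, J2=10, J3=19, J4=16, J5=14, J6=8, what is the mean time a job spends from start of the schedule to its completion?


Completion times:
  J1: completes at 4
  J2: completes at 14
  J3: completes at 33
  J4: completes at 49
  J5: completes at 63
  J6: completes at 71
Sum = 234
Average = 234/6
= 39.00


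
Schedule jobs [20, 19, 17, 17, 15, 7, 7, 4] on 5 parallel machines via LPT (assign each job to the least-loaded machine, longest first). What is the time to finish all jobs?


Jobs (LPT sorted): [20, 19, 17, 17, 15, 7, 7, 4]
Machines: 5
  J=20 → Machine 1 (load: 0+20=20)
  J=19 → Machine 2 (load: 0+19=19)
  J=17 → Machine 3 (load: 0+17=17)
  J=17 → Machine 4 (load: 0+17=17)
  J=15 → Machine 5 (load: 0+15=15)
  J=7 → Machine 5 (load: 15+7=22)
  J=7 → Machine 3 (load: 17+7=24)
  J=4 → Machine 4 (load: 17+4=21)
Machine loads: [20, 19, 24, 21, 22]
Makespan = max = 24 time units


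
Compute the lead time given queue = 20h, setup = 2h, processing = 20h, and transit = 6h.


Lead time = queue + setup + processing + transit
= 20 + 2 + 20 + 6
= 48 hours


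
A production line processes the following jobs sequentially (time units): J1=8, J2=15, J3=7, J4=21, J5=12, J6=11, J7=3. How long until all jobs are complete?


Sequential makespan: sum all processing times
= 8 + 15 + 7 + 21 + 12 + 11 + 3
= 77 time units


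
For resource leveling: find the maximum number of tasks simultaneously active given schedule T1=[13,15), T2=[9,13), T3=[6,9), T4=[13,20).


Check each time point for overlaps:
  t=13: 2 tasks active (T1, T4)
Max concurrent = 2


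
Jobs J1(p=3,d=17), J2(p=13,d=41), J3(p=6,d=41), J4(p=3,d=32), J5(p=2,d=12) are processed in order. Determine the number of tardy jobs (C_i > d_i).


Completion vs due date:
  J1: C=3, d=17 → on time
  J2: C=16, d=41 → on time
  J3: C=22, d=41 → on time
  J4: C=25, d=32 → on time
  J5: C=27, d=12 → TARDY
Tardy jobs: J5
Count = 1


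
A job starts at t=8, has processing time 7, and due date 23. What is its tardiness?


Completion = start + processing = 8 + 7 = 15
Tardiness = max(0, C - d) = max(0, 15 - 23)
= max(0, -8)
= 0


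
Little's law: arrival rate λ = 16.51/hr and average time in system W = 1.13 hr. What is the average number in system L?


Little's law: L = λ × W
= 16.51 × 1.13
= 18.66


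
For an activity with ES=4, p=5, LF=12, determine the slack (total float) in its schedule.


EF = ES + duration = 4 + 5 = 9
LS = LF - duration = 12 - 5 = 7
Total Float = LF - EF = 12 - 9
(or LS - ES = 7 - 4)
= 3


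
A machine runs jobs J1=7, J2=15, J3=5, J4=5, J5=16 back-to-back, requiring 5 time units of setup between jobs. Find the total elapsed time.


Makespan = Σ processing + (n-1) × setup
= (7 + 15 + 5 + 5 + 16) + (5-1)×5
= 48 + 20
= 68 time units


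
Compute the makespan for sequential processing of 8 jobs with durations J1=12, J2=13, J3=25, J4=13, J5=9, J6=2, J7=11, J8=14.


Sequential makespan: sum all processing times
= 12 + 13 + 25 + 13 + 9 + 2 + 11 + 14
= 99 time units


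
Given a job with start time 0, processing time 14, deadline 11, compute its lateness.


Completion = 0 + 14 = 14
Lateness = C - d = 14 - 11
= 3


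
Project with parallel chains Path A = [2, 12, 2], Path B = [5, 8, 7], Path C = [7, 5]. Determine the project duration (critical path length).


Path A: 2 + 12 + 2 = 16
Path B: 5 + 8 + 7 = 20
Path C: 7 + 5 = 12
Critical path = longest = max(16, 20, 12)
= 20 (Path B)


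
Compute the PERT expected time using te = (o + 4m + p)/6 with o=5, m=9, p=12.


te = (o + 4m + p) / 6
= (5 + 4×9 + 12) / 6
= (5 + 36 + 12) / 6
= 53 / 6
= 8.83


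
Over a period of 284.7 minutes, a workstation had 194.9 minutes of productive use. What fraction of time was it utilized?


Utilization = busy / total × 100
= 194.9 / 284.7 × 100
= 68.5%


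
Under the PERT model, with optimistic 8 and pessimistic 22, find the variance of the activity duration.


σ² = ((p - o) / 6)² = (p - o)² / 36
= (22 - 8)² / 36
= 14² / 36
= 196 / 36
= 5.4444


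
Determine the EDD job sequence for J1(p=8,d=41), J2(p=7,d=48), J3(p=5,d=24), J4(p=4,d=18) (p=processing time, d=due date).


EDD: sort by earliest due date
  J4: d=18, p=4
  J3: d=24, p=5
  J1: d=41, p=8
  J2: d=48, p=7
Order: J4 → J3 → J1 → J2


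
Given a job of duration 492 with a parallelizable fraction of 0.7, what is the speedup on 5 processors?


Amdahl's law: T_p = T × ((1-p) + p/N)
= 492 × ((1-0.7) + 0.7/5)
= 492 × (0.30 + 0.1400)
= 492 × 0.4400
= 216.48
Speedup = 492/216.48
= 2.27×


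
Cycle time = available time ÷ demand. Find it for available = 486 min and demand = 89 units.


Cycle time = available time / demand
= 486 / 89
= 5.46 min/unit


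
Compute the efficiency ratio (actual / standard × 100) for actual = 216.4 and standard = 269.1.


Efficiency = (actual / standard) × 100
= (216.4 / 269.1) × 100
= 80.4%


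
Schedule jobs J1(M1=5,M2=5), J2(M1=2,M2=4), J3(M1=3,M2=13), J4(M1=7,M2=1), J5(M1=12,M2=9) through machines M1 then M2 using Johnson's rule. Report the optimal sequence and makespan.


Johnson's rule:
Group 1 (M1≤M2, sort by M1): ['J2', 'J3', 'J1']
Group 2 (M1>M2, sort desc M2): ['J5', 'J4']
Sequence: J2 → J3 → J1 → J5 → J4
Makespan calculation:
  J2: M1 done=2, M2 done=6
  J3: M1 done=5, M2 done=19
  J1: M1 done=10, M2 done=24
  J5: M1 done=22, M2 done=33
  J4: M1 done=29, M2 done=34
= Sequence: J2 → J3 → J1 → J5 → J4, Makespan: 34


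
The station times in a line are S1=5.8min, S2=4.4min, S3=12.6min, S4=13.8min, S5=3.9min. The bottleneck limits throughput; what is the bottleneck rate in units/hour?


Bottleneck = longest station time
Station times: [5.8, 4.4, 12.6, 13.8, 3.9]
Max = 13.8 min
Rate = 60 / 13.8
= 4.35 units/hour (bottleneck: 13.8min)


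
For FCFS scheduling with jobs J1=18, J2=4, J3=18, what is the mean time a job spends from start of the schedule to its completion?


Completion times:
  J1: completes at 18
  J2: completes at 22
  J3: completes at 40
Sum = 80
Average = 80/3
= 26.67


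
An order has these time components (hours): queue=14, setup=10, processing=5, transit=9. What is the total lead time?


Lead time = queue + setup + processing + transit
= 14 + 10 + 5 + 9
= 38 hours


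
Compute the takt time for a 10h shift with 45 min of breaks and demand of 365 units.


Available = 10×60 - 45 = 555 min
Takt time = 555 / 365
= 1.52 min/unit


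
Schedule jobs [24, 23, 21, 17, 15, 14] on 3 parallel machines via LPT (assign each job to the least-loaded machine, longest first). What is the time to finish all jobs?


Jobs (LPT sorted): [24, 23, 21, 17, 15, 14]
Machines: 3
  J=24 → Machine 1 (load: 0+24=24)
  J=23 → Machine 2 (load: 0+23=23)
  J=21 → Machine 3 (load: 0+21=21)
  J=17 → Machine 3 (load: 21+17=38)
  J=15 → Machine 2 (load: 23+15=38)
  J=14 → Machine 1 (load: 24+14=38)
Machine loads: [38, 38, 38]
Makespan = max = 38 time units


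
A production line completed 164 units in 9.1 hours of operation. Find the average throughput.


Throughput = units / time
= 164 / 9.1
= 18.0 units/hour


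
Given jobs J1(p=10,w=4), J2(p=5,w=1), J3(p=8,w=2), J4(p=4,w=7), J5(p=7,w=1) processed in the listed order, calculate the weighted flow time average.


Completion times:
  J1: C=10, w×C=4×10=40
  J2: C=15, w×C=1×15=15
  J3: C=23, w×C=2×23=46
  J4: C=27, w×C=7×27=189
  J5: C=34, w×C=1×34=34
Sum w×C = 324
Sum w = 15
Weighted avg = 324/15
= 21.60


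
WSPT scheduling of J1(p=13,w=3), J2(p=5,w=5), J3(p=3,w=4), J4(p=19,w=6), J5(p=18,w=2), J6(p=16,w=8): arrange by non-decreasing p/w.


WSPT (Smith's rule): sort by p/w ascending
  J3: p/w = 3/4 = 0.750
  J2: p/w = 5/5 = 1.000
  J6: p/w = 16/8 = 2.000
  J4: p/w = 19/6 = 3.167
  J1: p/w = 13/3 = 4.333
  J5: p/w = 18/2 = 9.000
Order: J3 → J2 → J6 → J4 → J1 → J5


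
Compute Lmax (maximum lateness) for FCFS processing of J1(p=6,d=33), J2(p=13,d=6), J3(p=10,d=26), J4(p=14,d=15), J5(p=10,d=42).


Lateness per job (L = C - d):
  J1: C=6, d=33, L=-27
  J2: C=19, d=6, L=13
  J3: C=29, d=26, L=3
  J4: C=43, d=15, L=28
  J5: C=53, d=42, L=11
Lmax = max(-27, 13, 3, 28, 11)
= 28


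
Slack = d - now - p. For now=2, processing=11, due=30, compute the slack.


Slack = due - current_time - processing
= 30 - 2 - 11
= 17


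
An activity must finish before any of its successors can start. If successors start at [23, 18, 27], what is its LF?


LF = min of all successor start times
Successors start at: [23, 18, 27]
LF = min(23, 18, 27)
= 18


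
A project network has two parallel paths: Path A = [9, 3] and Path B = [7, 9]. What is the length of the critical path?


Path A: 9 + 3 = 12
Path B: 7 + 9 = 16
Critical path = longest = max(12, 16)
= 16 (Path B)


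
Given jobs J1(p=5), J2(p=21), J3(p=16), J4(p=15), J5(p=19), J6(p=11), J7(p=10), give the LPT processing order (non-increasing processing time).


LPT: sort by longest processing time first
  J2: p=21
  J5: p=19
  J3: p=16
  J4: p=15
  J6: p=11
  J7: p=10
  J1: p=5
Order: J2 → J5 → J3 → J4 → J6 → J7 → J1


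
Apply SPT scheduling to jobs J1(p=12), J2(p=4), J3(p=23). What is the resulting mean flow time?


SPT order: J2 → J1 → J3
Completion times:
  J2: C=4
  J1: C=16
  J3: C=39
Sum = 59, n = 3
Mean flow = 59/3
= 19.67


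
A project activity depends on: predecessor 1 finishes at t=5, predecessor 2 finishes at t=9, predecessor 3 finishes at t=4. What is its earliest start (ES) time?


ES = max of all predecessor completion times
Predecessors: [5, 9, 4]
ES = max(5, 9, 4)
= 9


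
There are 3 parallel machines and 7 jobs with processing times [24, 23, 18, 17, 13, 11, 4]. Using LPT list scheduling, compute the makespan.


Jobs (LPT sorted): [24, 23, 18, 17, 13, 11, 4]
Machines: 3
  J=24 → Machine 1 (load: 0+24=24)
  J=23 → Machine 2 (load: 0+23=23)
  J=18 → Machine 3 (load: 0+18=18)
  J=17 → Machine 3 (load: 18+17=35)
  J=13 → Machine 2 (load: 23+13=36)
  J=11 → Machine 1 (load: 24+11=35)
  J=4 → Machine 1 (load: 35+4=39)
Machine loads: [39, 36, 35]
Makespan = max = 39 time units


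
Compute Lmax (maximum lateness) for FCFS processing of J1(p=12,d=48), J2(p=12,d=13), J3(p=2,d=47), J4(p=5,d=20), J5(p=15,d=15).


Lateness per job (L = C - d):
  J1: C=12, d=48, L=-36
  J2: C=24, d=13, L=11
  J3: C=26, d=47, L=-21
  J4: C=31, d=20, L=11
  J5: C=46, d=15, L=31
Lmax = max(-36, 11, -21, 11, 31)
= 31


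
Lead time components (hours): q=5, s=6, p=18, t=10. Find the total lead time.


Lead time = queue + setup + processing + transit
= 5 + 6 + 18 + 10
= 39 hours


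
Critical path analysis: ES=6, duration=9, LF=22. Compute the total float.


EF = ES + duration = 6 + 9 = 15
LS = LF - duration = 22 - 9 = 13
Total Float = LF - EF = 22 - 15
(or LS - ES = 13 - 6)
= 7


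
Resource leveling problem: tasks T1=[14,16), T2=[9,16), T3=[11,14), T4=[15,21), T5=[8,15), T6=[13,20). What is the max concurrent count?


Check each time point for overlaps:
  t=13: 4 tasks active (T2, T3, T5, T6)
Max concurrent = 4


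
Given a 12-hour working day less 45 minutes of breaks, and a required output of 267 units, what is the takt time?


Available = 12×60 - 45 = 675 min
Takt time = 675 / 267
= 2.53 min/unit


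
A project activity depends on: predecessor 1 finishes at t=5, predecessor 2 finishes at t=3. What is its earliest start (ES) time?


ES = max of all predecessor completion times
Predecessors: [5, 3]
ES = max(5, 3)
= 5


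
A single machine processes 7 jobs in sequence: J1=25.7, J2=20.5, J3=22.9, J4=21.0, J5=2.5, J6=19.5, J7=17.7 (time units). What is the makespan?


Sequential makespan: sum all processing times
= 25.7 + 20.5 + 22.9 + 21.0 + 2.5 + 19.5 + 17.7
= 129.8 time units


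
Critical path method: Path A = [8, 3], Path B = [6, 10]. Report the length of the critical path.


Path A: 8 + 3 = 11
Path B: 6 + 10 = 16
Critical path = longest = max(11, 16)
= 16 (Path B)


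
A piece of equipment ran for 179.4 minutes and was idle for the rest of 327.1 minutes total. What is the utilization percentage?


Utilization = busy / total × 100
= 179.4 / 327.1 × 100
= 54.8%


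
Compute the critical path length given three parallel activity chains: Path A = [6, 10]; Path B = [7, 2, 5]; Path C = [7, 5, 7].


Path A: 6 + 10 = 16
Path B: 7 + 2 + 5 = 14
Path C: 7 + 5 + 7 = 19
Critical path = longest = max(16, 14, 19)
= 19 (Path C)


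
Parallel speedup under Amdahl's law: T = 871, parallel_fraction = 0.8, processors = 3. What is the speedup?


Amdahl's law: T_p = T × ((1-p) + p/N)
= 871 × ((1-0.8) + 0.8/3)
= 871 × (0.20 + 0.2667)
= 871 × 0.4667
= 406.47
Speedup = 871/406.47
= 2.14×


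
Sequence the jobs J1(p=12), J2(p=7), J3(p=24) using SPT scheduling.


SPT: sort by shortest processing time
  J2: p=7
  J1: p=12
  J3: p=24
Order: J2 → J1 → J3


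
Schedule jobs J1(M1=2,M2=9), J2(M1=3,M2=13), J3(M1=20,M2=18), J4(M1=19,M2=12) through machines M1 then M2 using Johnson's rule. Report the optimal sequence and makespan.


Johnson's rule:
Group 1 (M1≤M2, sort by M1): ['J1', 'J2']
Group 2 (M1>M2, sort desc M2): ['J3', 'J4']
Sequence: J1 → J2 → J3 → J4
Makespan calculation:
  J1: M1 done=2, M2 done=11
  J2: M1 done=5, M2 done=24
  J3: M1 done=25, M2 done=43
  J4: M1 done=44, M2 done=56
= Sequence: J1 → J2 → J3 → J4, Makespan: 56


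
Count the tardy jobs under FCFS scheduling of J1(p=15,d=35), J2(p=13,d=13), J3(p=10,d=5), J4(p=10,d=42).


Completion vs due date:
  J1: C=15, d=35 → on time
  J2: C=28, d=13 → TARDY
  J3: C=38, d=5 → TARDY
  J4: C=48, d=42 → TARDY
Tardy jobs: J2, J3, J4
Count = 3


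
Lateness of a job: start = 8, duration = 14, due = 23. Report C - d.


Completion = 8 + 14 = 22
Lateness = C - d = 22 - 23
= -1


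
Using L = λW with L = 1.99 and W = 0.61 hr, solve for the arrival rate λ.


Little's law: L = λW → λ = L / W
= 1.99 / 0.61
= 3.26 per hour


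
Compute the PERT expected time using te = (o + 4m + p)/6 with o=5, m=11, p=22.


te = (o + 4m + p) / 6
= (5 + 4×11 + 22) / 6
= (5 + 44 + 22) / 6
= 71 / 6
= 11.83


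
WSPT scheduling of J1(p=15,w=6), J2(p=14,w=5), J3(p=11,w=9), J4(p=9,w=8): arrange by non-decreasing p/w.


WSPT (Smith's rule): sort by p/w ascending
  J4: p/w = 9/8 = 1.125
  J3: p/w = 11/9 = 1.222
  J1: p/w = 15/6 = 2.500
  J2: p/w = 14/5 = 2.800
Order: J4 → J3 → J1 → J2


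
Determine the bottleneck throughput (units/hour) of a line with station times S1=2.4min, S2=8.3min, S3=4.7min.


Bottleneck = longest station time
Station times: [2.4, 8.3, 4.7]
Max = 8.3 min
Rate = 60 / 8.3
= 7.23 units/hour (bottleneck: 8.3min)


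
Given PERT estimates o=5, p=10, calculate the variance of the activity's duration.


σ² = ((p - o) / 6)² = (p - o)² / 36
= (10 - 5)² / 36
= 5² / 36
= 25 / 36
= 0.6944


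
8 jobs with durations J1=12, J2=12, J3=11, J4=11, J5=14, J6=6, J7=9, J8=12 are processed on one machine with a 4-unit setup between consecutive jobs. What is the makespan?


Makespan = Σ processing + (n-1) × setup
= (12 + 12 + 11 + 11 + 14 + 6 + 9 + 12) + (8-1)×4
= 87 + 28
= 115 time units


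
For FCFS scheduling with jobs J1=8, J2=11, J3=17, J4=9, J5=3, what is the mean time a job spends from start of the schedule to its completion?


Completion times:
  J1: completes at 8
  J2: completes at 19
  J3: completes at 36
  J4: completes at 45
  J5: completes at 48
Sum = 156
Average = 156/5
= 31.20


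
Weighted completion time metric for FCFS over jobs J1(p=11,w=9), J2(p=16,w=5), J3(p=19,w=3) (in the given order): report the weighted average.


Completion times:
  J1: C=11, w×C=9×11=99
  J2: C=27, w×C=5×27=135
  J3: C=46, w×C=3×46=138
Sum w×C = 372
Sum w = 17
Weighted avg = 372/17
= 21.88


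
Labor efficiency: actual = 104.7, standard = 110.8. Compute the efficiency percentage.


Efficiency = (actual / standard) × 100
= (104.7 / 110.8) × 100
= 94.5%


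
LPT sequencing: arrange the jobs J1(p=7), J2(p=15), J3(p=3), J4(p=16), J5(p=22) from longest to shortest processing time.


LPT: sort by longest processing time first
  J5: p=22
  J4: p=16
  J2: p=15
  J1: p=7
  J3: p=3
Order: J5 → J4 → J2 → J1 → J3


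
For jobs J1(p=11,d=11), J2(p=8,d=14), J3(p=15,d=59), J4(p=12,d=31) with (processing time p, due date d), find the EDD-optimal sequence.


EDD: sort by earliest due date
  J1: d=11, p=11
  J2: d=14, p=8
  J4: d=31, p=12
  J3: d=59, p=15
Order: J1 → J2 → J4 → J3


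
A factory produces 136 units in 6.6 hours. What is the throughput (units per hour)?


Throughput = units / time
= 136 / 6.6
= 20.6 units/hour


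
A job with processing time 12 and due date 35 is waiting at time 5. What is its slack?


Slack = due - current_time - processing
= 35 - 5 - 12
= 18


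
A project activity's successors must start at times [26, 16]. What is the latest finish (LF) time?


LF = min of all successor start times
Successors start at: [26, 16]
LF = min(26, 16)
= 16


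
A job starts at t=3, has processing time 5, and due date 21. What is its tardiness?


Completion = start + processing = 3 + 5 = 8
Tardiness = max(0, C - d) = max(0, 8 - 21)
= max(0, -13)
= 0


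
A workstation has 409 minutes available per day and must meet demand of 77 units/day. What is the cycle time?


Cycle time = available time / demand
= 409 / 77
= 5.31 min/unit


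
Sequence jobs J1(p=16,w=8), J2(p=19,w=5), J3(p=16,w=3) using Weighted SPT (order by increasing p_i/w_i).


WSPT (Smith's rule): sort by p/w ascending
  J1: p/w = 16/8 = 2.000
  J2: p/w = 19/5 = 3.800
  J3: p/w = 16/3 = 5.333
Order: J1 → J2 → J3


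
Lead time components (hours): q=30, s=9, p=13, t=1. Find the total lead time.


Lead time = queue + setup + processing + transit
= 30 + 9 + 13 + 1
= 53 hours


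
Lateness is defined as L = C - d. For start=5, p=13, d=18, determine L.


Completion = 5 + 13 = 18
Lateness = C - d = 18 - 18
= 0


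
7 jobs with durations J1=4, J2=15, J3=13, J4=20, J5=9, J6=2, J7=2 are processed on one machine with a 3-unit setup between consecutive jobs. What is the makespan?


Makespan = Σ processing + (n-1) × setup
= (4 + 15 + 13 + 20 + 9 + 2 + 2) + (7-1)×3
= 65 + 18
= 83 time units


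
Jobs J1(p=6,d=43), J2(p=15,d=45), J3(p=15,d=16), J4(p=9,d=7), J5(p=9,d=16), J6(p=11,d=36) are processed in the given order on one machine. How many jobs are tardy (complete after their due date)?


Completion vs due date:
  J1: C=6, d=43 → on time
  J2: C=21, d=45 → on time
  J3: C=36, d=16 → TARDY
  J4: C=45, d=7 → TARDY
  J5: C=54, d=16 → TARDY
  J6: C=65, d=36 → TARDY
Tardy jobs: J3, J4, J5, J6
Count = 4


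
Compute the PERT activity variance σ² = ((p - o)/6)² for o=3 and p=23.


σ² = ((p - o) / 6)² = (p - o)² / 36
= (23 - 3)² / 36
= 20² / 36
= 400 / 36
= 11.1111


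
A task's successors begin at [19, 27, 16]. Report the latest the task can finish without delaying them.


LF = min of all successor start times
Successors start at: [19, 27, 16]
LF = min(19, 27, 16)
= 16


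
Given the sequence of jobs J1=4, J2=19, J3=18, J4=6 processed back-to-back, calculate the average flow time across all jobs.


Completion times:
  J1: completes at 4
  J2: completes at 23
  J3: completes at 41
  J4: completes at 47
Sum = 115
Average = 115/4
= 28.75


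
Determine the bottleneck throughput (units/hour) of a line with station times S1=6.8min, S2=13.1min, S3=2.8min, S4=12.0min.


Bottleneck = longest station time
Station times: [6.8, 13.1, 2.8, 12.0]
Max = 13.1 min
Rate = 60 / 13.1
= 4.58 units/hour (bottleneck: 13.1min)


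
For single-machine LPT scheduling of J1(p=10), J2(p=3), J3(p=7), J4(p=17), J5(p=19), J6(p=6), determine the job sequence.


LPT: sort by longest processing time first
  J5: p=19
  J4: p=17
  J1: p=10
  J3: p=7
  J6: p=6
  J2: p=3
Order: J5 → J4 → J1 → J3 → J6 → J2


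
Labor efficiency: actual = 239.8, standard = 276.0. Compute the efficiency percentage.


Efficiency = (actual / standard) × 100
= (239.8 / 276.0) × 100
= 86.9%


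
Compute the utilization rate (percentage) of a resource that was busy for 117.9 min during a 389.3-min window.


Utilization = busy / total × 100
= 117.9 / 389.3 × 100
= 30.3%


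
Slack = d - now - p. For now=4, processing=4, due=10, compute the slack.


Slack = due - current_time - processing
= 10 - 4 - 4
= 2


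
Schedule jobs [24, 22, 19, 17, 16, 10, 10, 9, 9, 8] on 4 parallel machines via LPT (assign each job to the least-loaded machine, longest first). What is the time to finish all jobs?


Jobs (LPT sorted): [24, 22, 19, 17, 16, 10, 10, 9, 9, 8]
Machines: 4
  J=24 → Machine 1 (load: 0+24=24)
  J=22 → Machine 2 (load: 0+22=22)
  J=19 → Machine 3 (load: 0+19=19)
  J=17 → Machine 4 (load: 0+17=17)
  J=16 → Machine 4 (load: 17+16=33)
  J=10 → Machine 3 (load: 19+10=29)
  J=10 → Machine 2 (load: 22+10=32)
  J=9 → Machine 1 (load: 24+9=33)
  J=9 → Machine 3 (load: 29+9=38)
  J=8 → Machine 2 (load: 32+8=40)
Machine loads: [33, 40, 38, 33]
Makespan = max = 40 time units


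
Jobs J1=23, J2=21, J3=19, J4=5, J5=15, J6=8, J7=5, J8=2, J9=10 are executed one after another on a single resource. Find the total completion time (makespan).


Sequential makespan: sum all processing times
= 23 + 21 + 19 + 5 + 15 + 8 + 5 + 2 + 10
= 108 time units


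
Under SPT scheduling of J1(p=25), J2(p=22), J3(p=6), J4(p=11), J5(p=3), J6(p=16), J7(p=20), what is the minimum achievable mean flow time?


SPT order: J5 → J3 → J4 → J6 → J7 → J2 → J1
Completion times:
  J5: C=3
  J3: C=9
  J4: C=20
  J6: C=36
  J7: C=56
  J2: C=78
  J1: C=103
Sum = 305, n = 7
Mean flow = 305/7
= 43.57


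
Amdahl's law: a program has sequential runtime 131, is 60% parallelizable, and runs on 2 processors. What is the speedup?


Amdahl's law: T_p = T × ((1-p) + p/N)
= 131 × ((1-0.6) + 0.6/2)
= 131 × (0.40 + 0.3000)
= 131 × 0.7000
= 91.70
Speedup = 131/91.70
= 1.43×


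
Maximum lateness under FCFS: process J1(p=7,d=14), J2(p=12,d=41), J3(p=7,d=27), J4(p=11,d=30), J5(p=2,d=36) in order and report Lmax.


Lateness per job (L = C - d):
  J1: C=7, d=14, L=-7
  J2: C=19, d=41, L=-22
  J3: C=26, d=27, L=-1
  J4: C=37, d=30, L=7
  J5: C=39, d=36, L=3
Lmax = max(-7, -22, -1, 7, 3)
= 7


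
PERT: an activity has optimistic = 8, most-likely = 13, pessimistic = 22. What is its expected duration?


te = (o + 4m + p) / 6
= (8 + 4×13 + 22) / 6
= (8 + 52 + 22) / 6
= 82 / 6
= 13.67


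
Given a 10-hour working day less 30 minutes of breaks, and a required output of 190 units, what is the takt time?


Available = 10×60 - 30 = 570 min
Takt time = 570 / 190
= 3.00 min/unit


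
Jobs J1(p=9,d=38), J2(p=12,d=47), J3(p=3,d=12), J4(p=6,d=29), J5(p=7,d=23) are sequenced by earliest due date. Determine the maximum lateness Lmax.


EDD order: J3 → J5 → J4 → J1 → J2
Completion and lateness:
  J3: C=3, d=12, L=3-12=-9
  J5: C=10, d=23, L=10-23=-13
  J4: C=16, d=29, L=16-29=-13
  J1: C=25, d=38, L=25-38=-13
  J2: C=37, d=47, L=37-47=-10
Lmax = max(-9, -13, -13, -13, -10)
= -9


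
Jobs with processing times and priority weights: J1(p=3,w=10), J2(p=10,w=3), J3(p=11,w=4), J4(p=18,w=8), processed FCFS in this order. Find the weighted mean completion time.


Completion times:
  J1: C=3, w×C=10×3=30
  J2: C=13, w×C=3×13=39
  J3: C=24, w×C=4×24=96
  J4: C=42, w×C=8×42=336
Sum w×C = 501
Sum w = 25
Weighted avg = 501/25
= 20.04


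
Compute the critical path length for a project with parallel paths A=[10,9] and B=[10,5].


Path A: 10 + 9 = 19
Path B: 10 + 5 = 15
Critical path = longest = max(19, 15)
= 19 (Path A)


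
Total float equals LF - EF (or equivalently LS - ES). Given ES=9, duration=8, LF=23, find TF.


EF = ES + duration = 9 + 8 = 17
LS = LF - duration = 23 - 8 = 15
Total Float = LF - EF = 23 - 17
(or LS - ES = 15 - 9)
= 6


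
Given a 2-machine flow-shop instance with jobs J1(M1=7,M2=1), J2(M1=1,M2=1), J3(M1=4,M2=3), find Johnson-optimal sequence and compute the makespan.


Johnson's rule:
Group 1 (M1≤M2, sort by M1): ['J2']
Group 2 (M1>M2, sort desc M2): ['J3', 'J1']
Sequence: J2 → J3 → J1
Makespan calculation:
  J2: M1 done=1, M2 done=2
  J3: M1 done=5, M2 done=8
  J1: M1 done=12, M2 done=13
= Sequence: J2 → J3 → J1, Makespan: 13


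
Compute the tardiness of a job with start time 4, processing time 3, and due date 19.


Completion = start + processing = 4 + 3 = 7
Tardiness = max(0, C - d) = max(0, 7 - 19)
= max(0, -12)
= 0


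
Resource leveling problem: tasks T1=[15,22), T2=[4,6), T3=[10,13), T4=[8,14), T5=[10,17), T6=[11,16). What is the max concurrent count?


Check each time point for overlaps:
  t=11: 4 tasks active (T3, T4, T5, T6)
Max concurrent = 4


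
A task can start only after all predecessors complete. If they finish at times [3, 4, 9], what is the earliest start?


ES = max of all predecessor completion times
Predecessors: [3, 4, 9]
ES = max(3, 4, 9)
= 9


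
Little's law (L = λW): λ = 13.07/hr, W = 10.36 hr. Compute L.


Little's law: L = λ × W
= 13.07 × 10.36
= 135.41


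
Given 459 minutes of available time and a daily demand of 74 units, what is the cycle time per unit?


Cycle time = available time / demand
= 459 / 74
= 6.20 min/unit


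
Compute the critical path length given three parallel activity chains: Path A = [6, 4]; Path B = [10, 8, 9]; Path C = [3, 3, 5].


Path A: 6 + 4 = 10
Path B: 10 + 8 + 9 = 27
Path C: 3 + 3 + 5 = 11
Critical path = longest = max(10, 27, 11)
= 27 (Path B)


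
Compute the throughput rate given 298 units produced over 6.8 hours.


Throughput = units / time
= 298 / 6.8
= 43.8 units/hour


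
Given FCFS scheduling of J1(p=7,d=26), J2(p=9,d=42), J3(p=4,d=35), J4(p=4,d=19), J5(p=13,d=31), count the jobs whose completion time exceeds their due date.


Completion vs due date:
  J1: C=7, d=26 → on time
  J2: C=16, d=42 → on time
  J3: C=20, d=35 → on time
  J4: C=24, d=19 → TARDY
  J5: C=37, d=31 → TARDY
Tardy jobs: J4, J5
Count = 2


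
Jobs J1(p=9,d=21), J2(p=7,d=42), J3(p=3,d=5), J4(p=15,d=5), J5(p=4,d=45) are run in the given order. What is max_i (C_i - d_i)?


Lateness per job (L = C - d):
  J1: C=9, d=21, L=-12
  J2: C=16, d=42, L=-26
  J3: C=19, d=5, L=14
  J4: C=34, d=5, L=29
  J5: C=38, d=45, L=-7
Lmax = max(-12, -26, 14, 29, -7)
= 29


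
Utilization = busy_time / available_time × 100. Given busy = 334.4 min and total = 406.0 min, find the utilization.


Utilization = busy / total × 100
= 334.4 / 406.0 × 100
= 82.4%


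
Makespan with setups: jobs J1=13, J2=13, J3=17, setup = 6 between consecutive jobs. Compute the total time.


Makespan = Σ processing + (n-1) × setup
= (13 + 13 + 17) + (3-1)×6
= 43 + 12
= 55 time units


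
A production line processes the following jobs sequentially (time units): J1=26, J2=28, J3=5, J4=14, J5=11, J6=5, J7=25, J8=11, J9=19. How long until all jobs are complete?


Sequential makespan: sum all processing times
= 26 + 28 + 5 + 14 + 11 + 5 + 25 + 11 + 19
= 144 time units


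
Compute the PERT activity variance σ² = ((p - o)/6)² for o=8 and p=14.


σ² = ((p - o) / 6)² = (p - o)² / 36
= (14 - 8)² / 36
= 6² / 36
= 36 / 36
= 1.0000


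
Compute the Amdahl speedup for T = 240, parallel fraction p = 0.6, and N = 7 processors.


Amdahl's law: T_p = T × ((1-p) + p/N)
= 240 × ((1-0.6) + 0.6/7)
= 240 × (0.40 + 0.0857)
= 240 × 0.4857
= 116.57
Speedup = 240/116.57
= 2.06×


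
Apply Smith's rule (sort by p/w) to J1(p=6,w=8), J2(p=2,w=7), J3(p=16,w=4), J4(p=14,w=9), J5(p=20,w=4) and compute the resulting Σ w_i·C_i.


WSPT order (by p/w): J2 → J1 → J4 → J3 → J5
  J2: C=2, w·C=7×2=14
  J1: C=8, w·C=8×8=64
  J4: C=22, w·C=9×22=198
  J3: C=38, w·C=4×38=152
  J5: C=58, w·C=4×58=232
Σ w·C = 660
= 660


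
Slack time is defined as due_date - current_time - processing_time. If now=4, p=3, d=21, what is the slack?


Slack = due - current_time - processing
= 21 - 4 - 3
= 14


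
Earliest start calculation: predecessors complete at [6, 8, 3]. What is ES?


ES = max of all predecessor completion times
Predecessors: [6, 8, 3]
ES = max(6, 8, 3)
= 8


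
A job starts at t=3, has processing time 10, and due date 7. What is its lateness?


Completion = 3 + 10 = 13
Lateness = C - d = 13 - 7
= 6


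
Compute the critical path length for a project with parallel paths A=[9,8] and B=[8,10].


Path A: 9 + 8 = 17
Path B: 8 + 10 = 18
Critical path = longest = max(17, 18)
= 18 (Path B)


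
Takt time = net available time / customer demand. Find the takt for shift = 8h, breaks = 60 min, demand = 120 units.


Available = 8×60 - 60 = 420 min
Takt time = 420 / 120
= 3.50 min/unit


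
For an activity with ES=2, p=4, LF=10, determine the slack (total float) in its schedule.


EF = ES + duration = 2 + 4 = 6
LS = LF - duration = 10 - 4 = 6
Total Float = LF - EF = 10 - 6
(or LS - ES = 6 - 2)
= 4


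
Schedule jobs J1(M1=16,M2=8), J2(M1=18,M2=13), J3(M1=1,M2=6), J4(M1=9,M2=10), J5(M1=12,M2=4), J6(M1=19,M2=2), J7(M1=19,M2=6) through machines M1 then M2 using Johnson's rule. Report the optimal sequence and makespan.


Johnson's rule:
Group 1 (M1≤M2, sort by M1): ['J3', 'J4']
Group 2 (M1>M2, sort desc M2): ['J2', 'J1', 'J7', 'J5', 'J6']
Sequence: J3 → J4 → J2 → J1 → J7 → J5 → J6
Makespan calculation:
  J3: M1 done=1, M2 done=7
  J4: M1 done=10, M2 done=20
  J2: M1 done=28, M2 done=41
  J1: M1 done=44, M2 done=52
  J7: M1 done=63, M2 done=69
  J5: M1 done=75, M2 done=79
  J6: M1 done=94, M2 done=96
= Sequence: J3 → J4 → J2 → J1 → J7 → J5 → J6, Makespan: 96


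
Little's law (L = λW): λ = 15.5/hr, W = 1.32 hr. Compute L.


Little's law: L = λ × W
= 15.5 × 1.32
= 20.46


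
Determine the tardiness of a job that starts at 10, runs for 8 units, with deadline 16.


Completion = start + processing = 10 + 8 = 18
Tardiness = max(0, C - d) = max(0, 18 - 16)
= max(0, 2)
= 2


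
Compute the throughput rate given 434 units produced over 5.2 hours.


Throughput = units / time
= 434 / 5.2
= 83.5 units/hour


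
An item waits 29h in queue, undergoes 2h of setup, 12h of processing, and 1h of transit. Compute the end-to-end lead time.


Lead time = queue + setup + processing + transit
= 29 + 2 + 12 + 1
= 44 hours


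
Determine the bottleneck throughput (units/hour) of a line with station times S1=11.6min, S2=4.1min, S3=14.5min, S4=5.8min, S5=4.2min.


Bottleneck = longest station time
Station times: [11.6, 4.1, 14.5, 5.8, 4.2]
Max = 14.5 min
Rate = 60 / 14.5
= 4.14 units/hour (bottleneck: 14.5min)


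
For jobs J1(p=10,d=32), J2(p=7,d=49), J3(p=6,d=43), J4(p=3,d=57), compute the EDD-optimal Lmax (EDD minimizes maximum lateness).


EDD order: J1 → J3 → J2 → J4
Completion and lateness:
  J1: C=10, d=32, L=10-32=-22
  J3: C=16, d=43, L=16-43=-27
  J2: C=23, d=49, L=23-49=-26
  J4: C=26, d=57, L=26-57=-31
Lmax = max(-22, -27, -26, -31)
= -22


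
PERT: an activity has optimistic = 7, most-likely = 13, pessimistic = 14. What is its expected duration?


te = (o + 4m + p) / 6
= (7 + 4×13 + 14) / 6
= (7 + 52 + 14) / 6
= 73 / 6
= 12.17


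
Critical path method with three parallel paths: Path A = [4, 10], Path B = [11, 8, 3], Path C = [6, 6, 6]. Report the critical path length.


Path A: 4 + 10 = 14
Path B: 11 + 8 + 3 = 22
Path C: 6 + 6 + 6 = 18
Critical path = longest = max(14, 22, 18)
= 22 (Path B)


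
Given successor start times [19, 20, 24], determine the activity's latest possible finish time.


LF = min of all successor start times
Successors start at: [19, 20, 24]
LF = min(19, 20, 24)
= 19


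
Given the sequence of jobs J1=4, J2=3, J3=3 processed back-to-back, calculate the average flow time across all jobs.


Completion times:
  J1: completes at 4
  J2: completes at 7
  J3: completes at 10
Sum = 21
Average = 21/3
= 7.00


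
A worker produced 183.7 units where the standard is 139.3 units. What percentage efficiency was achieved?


Efficiency = (actual / standard) × 100
= (183.7 / 139.3) × 100
= 131.9%


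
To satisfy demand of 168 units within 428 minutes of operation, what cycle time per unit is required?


Cycle time = available time / demand
= 428 / 168
= 2.55 min/unit


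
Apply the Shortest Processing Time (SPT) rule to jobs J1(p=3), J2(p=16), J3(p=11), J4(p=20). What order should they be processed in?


SPT: sort by shortest processing time
  J1: p=3
  J3: p=11
  J2: p=16
  J4: p=20
Order: J1 → J3 → J2 → J4


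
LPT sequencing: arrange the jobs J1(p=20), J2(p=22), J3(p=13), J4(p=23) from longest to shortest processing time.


LPT: sort by longest processing time first
  J4: p=23
  J2: p=22
  J1: p=20
  J3: p=13
Order: J4 → J2 → J1 → J3


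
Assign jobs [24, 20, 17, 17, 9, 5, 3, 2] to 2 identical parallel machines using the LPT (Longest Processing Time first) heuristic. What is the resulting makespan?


Jobs (LPT sorted): [24, 20, 17, 17, 9, 5, 3, 2]
Machines: 2
  J=24 → Machine 1 (load: 0+24=24)
  J=20 → Machine 2 (load: 0+20=20)
  J=17 → Machine 2 (load: 20+17=37)
  J=17 → Machine 1 (load: 24+17=41)
  J=9 → Machine 2 (load: 37+9=46)
  J=5 → Machine 1 (load: 41+5=46)
  J=3 → Machine 1 (load: 46+3=49)
  J=2 → Machine 2 (load: 46+2=48)
Machine loads: [49, 48]
Makespan = max = 49 time units


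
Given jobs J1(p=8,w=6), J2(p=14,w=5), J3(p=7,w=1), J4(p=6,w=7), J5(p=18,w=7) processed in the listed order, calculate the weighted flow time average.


Completion times:
  J1: C=8, w×C=6×8=48
  J2: C=22, w×C=5×22=110
  J3: C=29, w×C=1×29=29
  J4: C=35, w×C=7×35=245
  J5: C=53, w×C=7×53=371
Sum w×C = 803
Sum w = 26
Weighted avg = 803/26
= 30.88


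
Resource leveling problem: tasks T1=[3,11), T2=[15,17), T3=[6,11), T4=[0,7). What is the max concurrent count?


Check each time point for overlaps:
  t=6: 3 tasks active (T1, T3, T4)
Max concurrent = 3


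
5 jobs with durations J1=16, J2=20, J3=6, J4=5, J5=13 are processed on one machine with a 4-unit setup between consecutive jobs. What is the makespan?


Makespan = Σ processing + (n-1) × setup
= (16 + 20 + 6 + 5 + 13) + (5-1)×4
= 60 + 16
= 76 time units
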